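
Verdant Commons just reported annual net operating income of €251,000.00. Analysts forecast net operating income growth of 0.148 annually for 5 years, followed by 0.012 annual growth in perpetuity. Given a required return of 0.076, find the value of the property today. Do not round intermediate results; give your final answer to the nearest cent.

D_1 = 288148.00000
D_2 = 330793.90400
D_3 = 379751.40179
D_4 = 435954.60926
D_5 = 500475.89143
Terminal value at year 5: TV = D_5×(1+g_2)/(r−g_2) = 506481.60212/0.064 = 7913775.03319
P_0 = D_1/(1+r)^1 + D_2/(1+r)^2 + D_3/(1+r)^3 + D_4/(1+r)^4 + D_5/(1+r)^5 + TV/(1+r)^5
    = 267795.53903 + 285714.94313 + 304833.41516 + 325231.19016 + 346993.87203 + 5486840.60140 = 7017409.56091

€7017409.56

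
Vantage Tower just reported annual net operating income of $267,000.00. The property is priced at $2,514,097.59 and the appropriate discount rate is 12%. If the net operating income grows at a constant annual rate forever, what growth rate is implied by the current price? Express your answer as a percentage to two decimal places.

1.25%

P = D₀(1+g)/(r−g) ⇒ P(r−g) = D₀(1+g) ⇒ g(P+D₀) = P·r − D₀
g = (P·r − D₀)/(P + D₀) = ($2,514,097.59×0.12 − $267,000.00) / ($2,514,097.59 + $267,000.00) = 0.012474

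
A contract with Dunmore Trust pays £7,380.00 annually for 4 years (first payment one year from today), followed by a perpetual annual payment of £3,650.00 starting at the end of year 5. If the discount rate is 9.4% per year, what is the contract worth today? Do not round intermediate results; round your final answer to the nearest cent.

£50808.60

PV of 4-year annuity: £7,380.00 × [1 − (1+0.094)^−4] / 0.094 = 23700.71173
Perpetuity value at year 4: £3,650.00 / 0.094 = 38829.78723
PV of perpetuity: 38829.78723 / (1+0.094)^4 = 27107.89051
Total PV = 23700.71173 + 27107.89051 = 50808.60224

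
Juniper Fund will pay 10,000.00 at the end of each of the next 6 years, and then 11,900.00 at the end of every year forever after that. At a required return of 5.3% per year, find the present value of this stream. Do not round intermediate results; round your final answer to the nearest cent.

PV of 6-year annuity: 10,000.00 × [1 − (1+0.053)^−6] / 0.053 = 50273.56851
Perpetuity value at year 6: 11,900.00 / 0.053 = 224528.30189
PV of perpetuity: 224528.30189 / (1+0.053)^6 = 164702.75536
Total PV = 50273.56851 + 164702.75536 = 214976.32387

214976.32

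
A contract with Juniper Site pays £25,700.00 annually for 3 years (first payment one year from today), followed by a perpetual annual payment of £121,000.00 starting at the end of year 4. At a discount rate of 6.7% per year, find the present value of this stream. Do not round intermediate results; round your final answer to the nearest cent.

PV of 3-year annuity: £25,700.00 × [1 − (1+0.067)^−3] / 0.067 = 67816.31009
Perpetuity value at year 3: £121,000.00 / 0.067 = 1805970.14925
PV of perpetuity: 1805970.14925 / (1+0.067)^3 = 1486679.35079
Total PV = 67816.31009 + 1486679.35079 = 1554495.66087

£1554495.66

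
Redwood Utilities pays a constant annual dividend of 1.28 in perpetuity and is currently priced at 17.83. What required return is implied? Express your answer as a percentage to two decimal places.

7.18%

P = C/r ⇒ r = C/P = 1.28/17.83 = 0.071789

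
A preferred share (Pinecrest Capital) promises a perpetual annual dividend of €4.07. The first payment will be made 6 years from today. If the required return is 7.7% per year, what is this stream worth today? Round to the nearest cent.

€36.48

Value at end of year 5: C / r = €4.07 / 0.077 = €52.8571
Discount to today: PV = €52.8571 / (1 + 0.077)^5 = €52.8571 / 1.449034 = €36.48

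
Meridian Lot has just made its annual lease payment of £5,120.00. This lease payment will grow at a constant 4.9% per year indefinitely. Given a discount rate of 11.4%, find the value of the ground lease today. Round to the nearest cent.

D₁ = D₀ × (1 + g) = £5,120.00 × 1.049 = £5,370.8800
Growing perpetuity: P = D₁ / (r − g) = £5,370.8800 / (0.114 − 0.049) = £82,628.92

£82628.92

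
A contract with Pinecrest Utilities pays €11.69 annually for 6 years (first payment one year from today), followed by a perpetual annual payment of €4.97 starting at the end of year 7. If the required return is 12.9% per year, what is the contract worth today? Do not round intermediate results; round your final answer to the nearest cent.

PV of 6-year annuity: €11.69 × [1 − (1+0.129)^−6] / 0.129 = 46.86178
Perpetuity value at year 6: €4.97 / 0.129 = 38.52713
PV of perpetuity: 38.52713 / (1+0.129)^6 = 18.60386
Total PV = 46.86178 + 18.60386 = 65.46564

€65.47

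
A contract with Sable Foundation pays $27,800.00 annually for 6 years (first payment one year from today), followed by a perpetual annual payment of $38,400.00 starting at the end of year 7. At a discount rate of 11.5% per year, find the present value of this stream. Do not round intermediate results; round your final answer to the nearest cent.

$289707.93

PV of 6-year annuity: $27,800.00 × [1 − (1+0.115)^−6] / 0.115 = 115934.17412
Perpetuity value at year 6: $38,400.00 / 0.115 = 333913.04348
PV of perpetuity: 333913.04348 / (1+0.115)^6 = 173773.75260
Total PV = 115934.17412 + 173773.75260 = 289707.92673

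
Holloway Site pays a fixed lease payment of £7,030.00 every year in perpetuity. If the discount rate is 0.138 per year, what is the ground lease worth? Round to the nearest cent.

Level perpetuity: PV = C / r = £7,030.00 / 0.138 = £50,942.03

£50942.03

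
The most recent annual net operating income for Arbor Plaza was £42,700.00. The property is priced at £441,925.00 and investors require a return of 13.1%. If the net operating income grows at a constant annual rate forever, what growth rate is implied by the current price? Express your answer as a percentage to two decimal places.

3.13%

P = D₀(1+g)/(r−g) ⇒ P(r−g) = D₀(1+g) ⇒ g(P+D₀) = P·r − D₀
g = (P·r − D₀)/(P + D₀) = (£441,925.00×0.131 − £42,700.00) / (£441,925.00 + £42,700.00) = 0.031348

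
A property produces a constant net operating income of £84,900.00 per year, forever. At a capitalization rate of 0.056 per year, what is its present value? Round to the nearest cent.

Level perpetuity: PV = C / r = £84,900.00 / 0.056 = £1,516,071.43

£1516071.43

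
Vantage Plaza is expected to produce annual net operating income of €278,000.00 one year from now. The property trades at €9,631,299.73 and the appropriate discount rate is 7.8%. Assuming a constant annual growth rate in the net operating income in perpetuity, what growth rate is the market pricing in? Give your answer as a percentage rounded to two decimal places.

P = D₁/(r−g) ⇒ g = r − D₁/P = 0.078 − €278,000.00/€9,631,299.73 = 0.049136

4.91%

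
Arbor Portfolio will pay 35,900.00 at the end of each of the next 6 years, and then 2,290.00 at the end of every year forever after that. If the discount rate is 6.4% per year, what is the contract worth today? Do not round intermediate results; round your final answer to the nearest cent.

198995.68

PV of 6-year annuity: 35,900.00 × [1 − (1+0.064)^−6] / 0.064 = 174334.95662
Perpetuity value at year 6: 2,290.00 / 0.064 = 35781.25000
PV of perpetuity: 35781.25000 / (1+0.064)^6 = 24660.71934
Total PV = 174334.95662 + 24660.71934 = 198995.67596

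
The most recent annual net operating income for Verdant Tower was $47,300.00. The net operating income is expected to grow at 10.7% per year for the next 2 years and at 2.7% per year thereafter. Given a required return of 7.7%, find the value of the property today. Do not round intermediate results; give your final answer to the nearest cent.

D_1 = 52361.10000
D_2 = 57963.73770
Terminal value at year 2: TV = D_2×(1+g_2)/(r−g_2) = 59528.75862/0.05 = 1190575.17236
P_0 = D_1/(1+r)^1 + D_2/(1+r)^2 + TV/(1+r)^2
    = 48617.54875 + 49971.79802 + 1026420.73123 = 1125010.07799

$1125010.08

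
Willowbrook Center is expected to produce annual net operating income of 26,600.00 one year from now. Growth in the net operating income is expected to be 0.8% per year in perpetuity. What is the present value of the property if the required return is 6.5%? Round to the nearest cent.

466666.67

Growing perpetuity: P = D₁ / (r − g) = 26,600.0000 / (0.065 − 0.008) = 466,666.67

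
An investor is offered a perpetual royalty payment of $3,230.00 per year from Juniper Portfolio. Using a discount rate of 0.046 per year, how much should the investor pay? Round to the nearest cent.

Level perpetuity: PV = C / r = $3,230.00 / 0.046 = $70,217.39

$70217.39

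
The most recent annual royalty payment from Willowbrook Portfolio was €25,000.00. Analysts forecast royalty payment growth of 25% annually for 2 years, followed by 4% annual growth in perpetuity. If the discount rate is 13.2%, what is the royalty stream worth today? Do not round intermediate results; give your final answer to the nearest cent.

D_1 = 31250.00000
D_2 = 39062.50000
Terminal value at year 2: TV = D_2×(1+g_2)/(r−g_2) = 40625.00000/0.092 = 441576.08696
P_0 = D_1/(1+r)^1 + D_2/(1+r)^2 + TV/(1+r)^2
    = 27606.00707 + 30483.66505 + 344597.95271 = 402687.62483

€402687.62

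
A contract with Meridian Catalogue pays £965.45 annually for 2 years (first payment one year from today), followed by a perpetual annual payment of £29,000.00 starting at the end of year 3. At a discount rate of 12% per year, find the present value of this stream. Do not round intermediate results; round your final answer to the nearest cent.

PV of 2-year annuity: £965.45 × [1 − (1+0.12)^−2] / 0.12 = 1631.65976
Perpetuity value at year 2: £29,000.00 / 0.12 = 241666.66667
PV of perpetuity: 241666.66667 / (1+0.12)^2 = 192655.18707
Total PV = 1631.65976 + 192655.18707 = 194286.84683

£194286.85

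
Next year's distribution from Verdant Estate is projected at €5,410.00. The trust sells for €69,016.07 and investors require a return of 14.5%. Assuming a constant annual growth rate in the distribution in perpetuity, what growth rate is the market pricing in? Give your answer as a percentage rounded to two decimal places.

P = D₁/(r−g) ⇒ g = r − D₁/P = 0.145 − €5,410.00/€69,016.07 = 0.066612

6.66%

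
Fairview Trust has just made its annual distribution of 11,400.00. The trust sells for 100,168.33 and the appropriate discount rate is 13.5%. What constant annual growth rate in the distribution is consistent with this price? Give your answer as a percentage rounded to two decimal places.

1.90%

P = D₀(1+g)/(r−g) ⇒ P(r−g) = D₀(1+g) ⇒ g(P+D₀) = P·r − D₀
g = (P·r − D₀)/(P + D₀) = (100,168.33×0.135 − 11,400.00) / (100,168.33 + 11,400.00) = 0.019026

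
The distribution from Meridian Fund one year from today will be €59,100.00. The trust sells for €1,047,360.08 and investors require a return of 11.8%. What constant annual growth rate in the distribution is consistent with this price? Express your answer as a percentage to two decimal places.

P = D₁/(r−g) ⇒ g = r − D₁/P = 0.118 − €59,100.00/€1,047,360.08 = 0.061572

6.16%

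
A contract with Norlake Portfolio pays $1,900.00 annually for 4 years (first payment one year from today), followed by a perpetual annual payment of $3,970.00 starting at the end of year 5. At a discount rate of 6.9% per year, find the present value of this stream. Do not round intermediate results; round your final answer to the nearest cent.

PV of 4-year annuity: $1,900.00 × [1 − (1+0.069)^−4] / 0.069 = 6450.25678
Perpetuity value at year 4: $3,970.00 / 0.069 = 57536.23188
PV of perpetuity: 57536.23188 / (1+0.069)^4 = 44058.59008
Total PV = 6450.25678 + 44058.59008 = 50508.84686

$50508.85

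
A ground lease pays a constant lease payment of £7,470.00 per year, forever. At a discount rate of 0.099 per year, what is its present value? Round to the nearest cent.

£75454.55

Level perpetuity: PV = C / r = £7,470.00 / 0.099 = £75,454.55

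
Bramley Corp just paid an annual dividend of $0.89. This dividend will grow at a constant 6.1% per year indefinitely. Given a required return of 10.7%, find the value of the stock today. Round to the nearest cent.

D₁ = D₀ × (1 + g) = $0.89 × 1.061 = $0.9443
Growing perpetuity: P = D₁ / (r − g) = $0.9443 / (0.107 − 0.061) = $20.53

$20.53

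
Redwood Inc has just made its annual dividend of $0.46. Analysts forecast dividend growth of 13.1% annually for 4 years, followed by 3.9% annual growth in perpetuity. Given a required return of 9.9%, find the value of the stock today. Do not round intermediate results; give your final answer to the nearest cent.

$10.91

D_1 = 0.52026
D_2 = 0.58841
D_3 = 0.66550
D_4 = 0.75268
Terminal value at year 4: TV = D_4×(1+g_2)/(r−g_2) = 0.78203/0.06 = 13.03384
P_0 = D_1/(1+r)^1 + D_2/(1+r)^2 + D_3/(1+r)^3 + D_4/(1+r)^4 + TV/(1+r)^4
    = 0.47339 + 0.48718 + 0.50136 + 0.51596 + 8.93474 = 10.91263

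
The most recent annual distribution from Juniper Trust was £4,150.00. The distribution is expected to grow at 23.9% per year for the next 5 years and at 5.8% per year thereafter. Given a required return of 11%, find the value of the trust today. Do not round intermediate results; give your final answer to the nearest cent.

£175517.16

D_1 = 5141.85000
D_2 = 6370.75215
D_3 = 7893.36191
D_4 = 9779.87541
D_5 = 12117.26563
Terminal value at year 5: TV = D_5×(1+g_2)/(r−g_2) = 12820.06704/0.052 = 246539.75080
P_0 = D_1/(1+r)^1 + D_2/(1+r)^2 + D_3/(1+r)^3 + D_4/(1+r)^4 + D_5/(1+r)^5 + TV/(1+r)^5
    = 4632.29730 + 5170.64536 + 5771.55820 + 6442.30686 + 7191.00738 + 146309.34253 = 175517.15763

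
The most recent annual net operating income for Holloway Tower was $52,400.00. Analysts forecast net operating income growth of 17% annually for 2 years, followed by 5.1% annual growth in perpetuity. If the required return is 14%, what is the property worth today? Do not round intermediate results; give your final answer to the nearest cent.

$760760.62

D_1 = 61308.00000
D_2 = 71730.36000
Terminal value at year 2: TV = D_2×(1+g_2)/(r−g_2) = 75388.60836/0.089 = 847063.01528
P_0 = D_1/(1+r)^1 + D_2/(1+r)^2 + TV/(1+r)^2
    = 53778.94737 + 55194.18283 + 651787.48483 = 760760.61502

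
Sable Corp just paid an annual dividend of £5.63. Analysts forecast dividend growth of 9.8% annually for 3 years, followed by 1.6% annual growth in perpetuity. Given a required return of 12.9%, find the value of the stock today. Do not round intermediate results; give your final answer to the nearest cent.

D_1 = 6.18174
D_2 = 6.78755
D_3 = 7.45273
Terminal value at year 3: TV = D_3×(1+g_2)/(r−g_2) = 7.57197/0.113 = 67.00862
P_0 = D_1/(1+r)^1 + D_2/(1+r)^2 + D_3/(1+r)^3 + TV/(1+r)^3
    = 5.47541 + 5.32507 + 5.17885 + 46.56385 = 62.54318

£62.54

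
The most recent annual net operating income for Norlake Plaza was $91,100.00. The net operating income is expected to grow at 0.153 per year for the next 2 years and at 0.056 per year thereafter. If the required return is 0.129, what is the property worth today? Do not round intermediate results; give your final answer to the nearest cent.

$1562504.77

D_1 = 105038.30000
D_2 = 121109.15990
Terminal value at year 2: TV = D_2×(1+g_2)/(r−g_2) = 127891.27285/0.073 = 1751935.24458
P_0 = D_1/(1+r)^1 + D_2/(1+r)^2 + TV/(1+r)^2
    = 93036.58105 + 95014.32945 + 1374453.86158 = 1562504.77207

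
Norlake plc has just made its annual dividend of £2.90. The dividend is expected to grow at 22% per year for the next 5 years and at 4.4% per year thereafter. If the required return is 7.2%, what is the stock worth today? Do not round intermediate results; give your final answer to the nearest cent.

D_1 = 3.53800
D_2 = 4.31636
D_3 = 5.26596
D_4 = 6.42447
D_5 = 7.83785
Terminal value at year 5: TV = D_5×(1+g_2)/(r−g_2) = 8.18272/0.028 = 292.23997
P_0 = D_1/(1+r)^1 + D_2/(1+r)^2 + D_3/(1+r)^3 + D_4/(1+r)^4 + D_5/(1+r)^5 + TV/(1+r)^5
    = 3.30037 + 3.75602 + 4.27458 + 4.86472 + 5.53635 + 206.42662 = 228.15866

£228.16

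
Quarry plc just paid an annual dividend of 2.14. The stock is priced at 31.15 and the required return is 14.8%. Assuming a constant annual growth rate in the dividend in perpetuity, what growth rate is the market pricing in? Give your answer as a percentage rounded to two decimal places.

7.42%

P = D₀(1+g)/(r−g) ⇒ P(r−g) = D₀(1+g) ⇒ g(P+D₀) = P·r − D₀
g = (P·r − D₀)/(P + D₀) = (31.15×0.148 − 2.14) / (31.15 + 2.14) = 0.074202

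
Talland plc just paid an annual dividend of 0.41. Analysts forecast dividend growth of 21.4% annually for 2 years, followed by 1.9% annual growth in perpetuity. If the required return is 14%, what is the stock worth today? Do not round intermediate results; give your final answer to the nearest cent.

D_1 = 0.49774
D_2 = 0.60426
Terminal value at year 2: TV = D_2×(1+g_2)/(r−g_2) = 0.61574/0.121 = 5.08874
P_0 = D_1/(1+r)^1 + D_2/(1+r)^2 + TV/(1+r)^2
    = 0.43661 + 0.46496 + 3.91562 = 4.81719

4.82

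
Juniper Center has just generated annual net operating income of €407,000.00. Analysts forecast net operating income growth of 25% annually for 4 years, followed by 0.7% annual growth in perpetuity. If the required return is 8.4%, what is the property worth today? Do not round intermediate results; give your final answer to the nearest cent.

D_1 = 508750.00000
D_2 = 635937.50000
D_3 = 794921.87500
D_4 = 993652.34375
Terminal value at year 4: TV = D_4×(1+g_2)/(r−g_2) = 1000607.91016/0.077 = 12994907.92411
P_0 = D_1/(1+r)^1 + D_2/(1+r)^2 + D_3/(1+r)^3 + D_4/(1+r)^4 + TV/(1+r)^4
    = 469326.56827 + 541197.61101 + 624074.73594 + 719643.37631 + 9411439.99934 = 11765682.29087

€11765682.29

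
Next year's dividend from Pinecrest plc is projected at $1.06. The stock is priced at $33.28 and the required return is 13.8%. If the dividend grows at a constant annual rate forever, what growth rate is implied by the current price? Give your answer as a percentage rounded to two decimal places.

10.61%

P = D₁/(r−g) ⇒ g = r − D₁/P = 0.138 − $1.06/$33.28 = 0.106149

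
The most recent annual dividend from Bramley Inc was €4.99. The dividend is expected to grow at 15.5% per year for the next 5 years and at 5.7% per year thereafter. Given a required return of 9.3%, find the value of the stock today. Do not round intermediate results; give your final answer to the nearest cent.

€222.59

D_1 = 5.76345
D_2 = 6.65678
D_3 = 7.68859
D_4 = 8.88032
D_5 = 10.25677
Terminal value at year 5: TV = D_5×(1+g_2)/(r−g_2) = 10.84140/0.036 = 301.15006
P_0 = D_1/(1+r)^1 + D_2/(1+r)^2 + D_3/(1+r)^3 + D_4/(1+r)^4 + D_5/(1+r)^5 + TV/(1+r)^5
    = 5.27306 + 5.57217 + 5.88825 + 6.22226 + 6.57521 + 193.05548 = 222.58642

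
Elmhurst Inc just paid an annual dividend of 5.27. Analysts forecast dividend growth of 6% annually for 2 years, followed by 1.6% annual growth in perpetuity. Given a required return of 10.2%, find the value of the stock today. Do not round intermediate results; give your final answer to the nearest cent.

D_1 = 5.58620
D_2 = 5.92137
Terminal value at year 2: TV = D_2×(1+g_2)/(r−g_2) = 6.01611/0.086 = 69.95481
P_0 = D_1/(1+r)^1 + D_2/(1+r)^2 + TV/(1+r)^2
    = 5.06915 + 4.87595 + 57.60423 = 67.54933

67.55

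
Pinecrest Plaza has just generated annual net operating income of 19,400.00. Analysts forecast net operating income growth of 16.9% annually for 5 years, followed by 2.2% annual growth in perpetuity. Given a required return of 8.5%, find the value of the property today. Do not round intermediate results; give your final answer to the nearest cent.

578909.43

D_1 = 22678.60000
D_2 = 26511.28340
D_3 = 30991.69029
D_4 = 36229.28595
D_5 = 42352.03528
Terminal value at year 5: TV = D_5×(1+g_2)/(r−g_2) = 43283.78006/0.063 = 687044.12789
P_0 = D_1/(1+r)^1 + D_2/(1+r)^2 + D_3/(1+r)^3 + D_4/(1+r)^4 + D_5/(1+r)^5 + TV/(1+r)^5
    = 20901.93548 + 22520.14984 + 24263.64532 + 26142.12108 + 28166.02723 + 456915.55285 = 578909.43180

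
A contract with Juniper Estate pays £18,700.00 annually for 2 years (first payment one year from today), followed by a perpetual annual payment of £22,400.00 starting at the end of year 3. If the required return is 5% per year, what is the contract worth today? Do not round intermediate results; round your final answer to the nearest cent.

£441120.18

PV of 2-year annuity: £18,700.00 × [1 − (1+0.05)^−2] / 0.05 = 34770.97506
Perpetuity value at year 2: £22,400.00 / 0.05 = 448000.00000
PV of perpetuity: 448000.00000 / (1+0.05)^2 = 406349.20635
Total PV = 34770.97506 + 406349.20635 = 441120.18141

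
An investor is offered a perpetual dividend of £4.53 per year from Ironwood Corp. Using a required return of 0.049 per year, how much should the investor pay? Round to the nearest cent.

Level perpetuity: PV = C / r = £4.53 / 0.049 = £92.45

£92.45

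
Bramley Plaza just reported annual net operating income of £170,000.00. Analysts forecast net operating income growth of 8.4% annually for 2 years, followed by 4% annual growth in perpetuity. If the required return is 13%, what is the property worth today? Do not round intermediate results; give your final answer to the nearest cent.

£2127283.38

D_1 = 184280.00000
D_2 = 199759.52000
Terminal value at year 2: TV = D_2×(1+g_2)/(r−g_2) = 207749.90080/0.09 = 2308332.23111
P_0 = D_1/(1+r)^1 + D_2/(1+r)^2 + TV/(1+r)^2
    = 163079.64602 + 156441.00556 + 1807762.73092 = 2127283.38250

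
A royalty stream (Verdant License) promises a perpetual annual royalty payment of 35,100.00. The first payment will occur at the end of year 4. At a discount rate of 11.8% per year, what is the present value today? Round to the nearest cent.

212862.76

Value at end of year 3: C / r = 35,100.00 / 0.118 = 297,457.6271
Discount to today: PV = 297,457.6271 / (1 + 0.118)^3 = 297,457.6271 / 1.397415 = 212,862.76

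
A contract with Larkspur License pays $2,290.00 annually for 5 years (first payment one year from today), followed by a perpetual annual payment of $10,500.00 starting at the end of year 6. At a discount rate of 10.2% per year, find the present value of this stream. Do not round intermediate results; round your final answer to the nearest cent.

$71977.18

PV of 5-year annuity: $2,290.00 × [1 − (1+0.102)^−5] / 0.102 = 8636.72954
Perpetuity value at year 5: $10,500.00 / 0.102 = 102941.17647
PV of perpetuity: 102941.17647 / (1+0.102)^5 = 63340.45150
Total PV = 8636.72954 + 63340.45150 = 71977.18104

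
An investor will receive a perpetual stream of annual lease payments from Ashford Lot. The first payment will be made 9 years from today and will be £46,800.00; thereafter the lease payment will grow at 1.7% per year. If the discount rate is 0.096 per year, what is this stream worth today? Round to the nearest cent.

£284534.10

Value at end of year 8: C₁ / (r − g) = £46,800.00 / (0.096 − 0.017) = £592,405.0633
Discount to today: PV = £592,405.0633 / (1 + 0.096)^8 = £592,405.0633 / 2.082018 = £284,534.10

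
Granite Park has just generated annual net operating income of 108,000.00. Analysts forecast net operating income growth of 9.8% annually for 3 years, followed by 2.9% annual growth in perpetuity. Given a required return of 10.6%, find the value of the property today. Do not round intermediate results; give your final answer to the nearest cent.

1731515.36

D_1 = 118584.00000
D_2 = 130205.23200
D_3 = 142965.34474
Terminal value at year 3: TV = D_3×(1+g_2)/(r−g_2) = 147111.33973/0.077 = 1910536.87965
P_0 = D_1/(1+r)^1 + D_2/(1+r)^2 + D_3/(1+r)^3 + TV/(1+r)^3
    = 107218.80651 + 106443.26361 + 105673.33042 + 1412179.96100 = 1731515.36153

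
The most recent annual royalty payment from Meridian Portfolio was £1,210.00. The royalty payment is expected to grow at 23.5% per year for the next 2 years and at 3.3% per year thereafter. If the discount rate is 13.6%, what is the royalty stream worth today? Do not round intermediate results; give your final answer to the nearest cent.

D_1 = 1494.35000
D_2 = 1845.52225
Terminal value at year 2: TV = D_2×(1+g_2)/(r−g_2) = 1906.42448/0.103 = 18508.97558
P_0 = D_1/(1+r)^1 + D_2/(1+r)^2 + TV/(1+r)^2
    = 1315.44894 + 1430.08754 + 14342.52843 = 17088.06492

£17088.06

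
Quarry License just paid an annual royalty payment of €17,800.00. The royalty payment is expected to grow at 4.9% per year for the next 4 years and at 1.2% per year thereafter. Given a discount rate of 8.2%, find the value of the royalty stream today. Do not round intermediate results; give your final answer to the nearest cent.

€293284.45

D_1 = 18672.20000
D_2 = 19587.13780
D_3 = 20546.90755
D_4 = 21553.70602
Terminal value at year 4: TV = D_4×(1+g_2)/(r−g_2) = 21812.35049/0.07 = 311605.00706
P_0 = D_1/(1+r)^1 + D_2/(1+r)^2 + D_3/(1+r)^3 + D_4/(1+r)^4 + TV/(1+r)^4
    = 17257.11645 + 16730.79035 + 16220.51671 + 15725.80594 + 227350.22298 = 293284.45242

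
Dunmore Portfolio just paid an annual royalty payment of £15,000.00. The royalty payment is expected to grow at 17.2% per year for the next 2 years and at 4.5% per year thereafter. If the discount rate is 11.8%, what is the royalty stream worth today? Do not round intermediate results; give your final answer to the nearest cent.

£268178.25

D_1 = 17580.00000
D_2 = 20603.76000
Terminal value at year 2: TV = D_2×(1+g_2)/(r−g_2) = 21530.92920/0.073 = 294944.23562
P_0 = D_1/(1+r)^1 + D_2/(1+r)^2 + TV/(1+r)^2
    = 15724.50805 + 16484.01023 + 235969.73545 = 268178.25373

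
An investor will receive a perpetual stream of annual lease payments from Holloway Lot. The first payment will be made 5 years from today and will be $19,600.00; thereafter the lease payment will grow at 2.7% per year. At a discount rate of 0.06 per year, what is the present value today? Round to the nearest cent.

Value at end of year 4: C₁ / (r − g) = $19,600.00 / (0.06 − 0.027) = $593,939.3939
Discount to today: PV = $593,939.3939 / (1 + 0.06)^4 = $593,939.3939 / 1.262477 = $470,455.63

$470455.63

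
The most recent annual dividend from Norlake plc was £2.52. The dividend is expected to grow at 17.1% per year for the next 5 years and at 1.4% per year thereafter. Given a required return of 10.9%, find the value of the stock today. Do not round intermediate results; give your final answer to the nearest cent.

D_1 = 2.95092
D_2 = 3.45553
D_3 = 4.04642
D_4 = 4.73836
D_5 = 5.54862
Terminal value at year 5: TV = D_5×(1+g_2)/(r−g_2) = 5.62630/0.095 = 59.22422
P_0 = D_1/(1+r)^1 + D_2/(1+r)^2 + D_3/(1+r)^3 + D_4/(1+r)^4 + D_5/(1+r)^5 + TV/(1+r)^5
    = 2.66088 + 2.80964 + 2.96672 + 3.13258 + 3.30771 + 35.30544 = 50.18298

£50.18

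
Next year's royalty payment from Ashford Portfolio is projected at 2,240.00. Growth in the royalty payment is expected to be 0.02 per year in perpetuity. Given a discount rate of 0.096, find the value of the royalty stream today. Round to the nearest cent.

Growing perpetuity: P = D₁ / (r − g) = 2,240.0000 / (0.096 − 0.02) = 29,473.68

29473.68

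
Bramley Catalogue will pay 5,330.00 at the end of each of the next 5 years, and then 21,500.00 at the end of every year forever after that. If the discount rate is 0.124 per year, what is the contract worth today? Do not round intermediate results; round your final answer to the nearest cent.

115670.88

PV of 5-year annuity: 5,330.00 × [1 − (1+0.124)^−5] / 0.124 = 19024.57967
Perpetuity value at year 5: 21,500.00 / 0.124 = 173387.09677
PV of perpetuity: 173387.09677 / (1+0.124)^5 = 96646.29697
Total PV = 19024.57967 + 96646.29697 = 115670.87665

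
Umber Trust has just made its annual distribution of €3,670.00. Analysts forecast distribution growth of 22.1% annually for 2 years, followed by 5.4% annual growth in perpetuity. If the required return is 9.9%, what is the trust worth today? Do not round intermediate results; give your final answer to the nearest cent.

€114711.04

D_1 = 4481.07000
D_2 = 5471.38647
Terminal value at year 2: TV = D_2×(1+g_2)/(r−g_2) = 5766.84134/0.045 = 128152.02976
P_0 = D_1/(1+r)^1 + D_2/(1+r)^2 + TV/(1+r)^2
    = 4077.40673 + 4530.03969 + 106103.59634 = 114711.04277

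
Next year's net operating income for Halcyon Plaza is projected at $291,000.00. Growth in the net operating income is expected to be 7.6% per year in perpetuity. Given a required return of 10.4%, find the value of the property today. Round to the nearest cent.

$10392857.14

Growing perpetuity: P = D₁ / (r − g) = $291,000.0000 / (0.104 − 0.076) = $10,392,857.14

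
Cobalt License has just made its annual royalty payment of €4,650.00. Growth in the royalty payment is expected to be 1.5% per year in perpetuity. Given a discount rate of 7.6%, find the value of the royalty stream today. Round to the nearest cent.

D₁ = D₀ × (1 + g) = €4,650.00 × 1.015 = €4,719.7500
Growing perpetuity: P = D₁ / (r − g) = €4,719.7500 / (0.076 − 0.015) = €77,372.95

€77372.95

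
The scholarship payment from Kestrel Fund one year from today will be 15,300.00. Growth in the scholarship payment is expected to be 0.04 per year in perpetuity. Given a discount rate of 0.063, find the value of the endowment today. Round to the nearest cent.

Growing perpetuity: P = D₁ / (r − g) = 15,300.0000 / (0.063 − 0.04) = 665,217.39

665217.39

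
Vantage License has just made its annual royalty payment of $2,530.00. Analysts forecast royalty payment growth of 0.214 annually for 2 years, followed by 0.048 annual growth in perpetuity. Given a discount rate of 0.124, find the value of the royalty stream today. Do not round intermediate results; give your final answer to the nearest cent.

D_1 = 3071.42000
D_2 = 3728.70388
Terminal value at year 2: TV = D_2×(1+g_2)/(r−g_2) = 3907.68167/0.076 = 51416.86403
P_0 = D_1/(1+r)^1 + D_2/(1+r)^2 + TV/(1+r)^2
    = 2732.58007 + 2951.38097 + 40697.99017 = 46381.95121

$46381.95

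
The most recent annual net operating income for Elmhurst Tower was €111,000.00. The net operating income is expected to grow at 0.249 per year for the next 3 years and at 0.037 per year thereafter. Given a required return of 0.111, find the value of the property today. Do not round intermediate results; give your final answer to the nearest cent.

€2632904.98

D_1 = 138639.00000
D_2 = 173160.11100
D_3 = 216276.97864
Terminal value at year 3: TV = D_3×(1+g_2)/(r−g_2) = 224279.22685/0.074 = 3030800.36282
P_0 = D_1/(1+r)^1 + D_2/(1+r)^2 + D_3/(1+r)^3 + TV/(1+r)^3
    = 124787.57876 + 140287.74606 + 157713.22666 + 2210116.43312 = 2632904.98460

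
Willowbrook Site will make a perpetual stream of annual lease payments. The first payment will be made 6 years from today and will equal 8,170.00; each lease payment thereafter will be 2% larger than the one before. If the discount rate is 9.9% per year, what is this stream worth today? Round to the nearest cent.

Value at end of year 5: C₁ / (r − g) = 8,170.00 / (0.099 − 0.02) = 103,417.7215
Discount to today: PV = 103,417.7215 / (1 + 0.099)^5 = 103,417.7215 / 1.603203 = 64,506.95

64506.95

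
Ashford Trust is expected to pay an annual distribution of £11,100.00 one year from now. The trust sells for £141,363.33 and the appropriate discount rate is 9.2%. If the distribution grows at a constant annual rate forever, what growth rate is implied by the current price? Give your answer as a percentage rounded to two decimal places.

1.35%

P = D₁/(r−g) ⇒ g = r − D₁/P = 0.092 − £11,100.00/£141,363.33 = 0.013479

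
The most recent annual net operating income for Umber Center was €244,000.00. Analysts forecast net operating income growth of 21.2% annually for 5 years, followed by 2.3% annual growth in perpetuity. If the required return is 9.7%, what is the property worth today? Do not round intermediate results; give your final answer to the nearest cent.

D_1 = 295728.00000
D_2 = 358422.33600
D_3 = 434407.87123
D_4 = 526502.33993
D_5 = 638120.83600
Terminal value at year 5: TV = D_5×(1+g_2)/(r−g_2) = 652797.61523/0.074 = 8821589.39496
P_0 = D_1/(1+r)^1 + D_2/(1+r)^2 + D_3/(1+r)^3 + D_4/(1+r)^4 + D_5/(1+r)^5 + TV/(1+r)^5
    = 269578.85141 + 297839.16856 + 329062.05314 + 363558.07512 + 401670.36194 + 5552821.35492 = 7214529.86510

€7214529.87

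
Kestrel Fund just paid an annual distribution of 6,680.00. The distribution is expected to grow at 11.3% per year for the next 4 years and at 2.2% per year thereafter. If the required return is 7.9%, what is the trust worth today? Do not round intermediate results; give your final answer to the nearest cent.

164488.45

D_1 = 7434.84000
D_2 = 8274.97692
D_3 = 9210.04931
D_4 = 10250.78488
Terminal value at year 4: TV = D_4×(1+g_2)/(r−g_2) = 10476.30215/0.057 = 183794.77459
P_0 = D_1/(1+r)^1 + D_2/(1+r)^2 + D_3/(1+r)^3 + D_4/(1+r)^4 + TV/(1+r)^4
    = 6890.49120 + 7107.61511 + 7331.58074 + 7562.60367 + 135596.15702 = 164488.44773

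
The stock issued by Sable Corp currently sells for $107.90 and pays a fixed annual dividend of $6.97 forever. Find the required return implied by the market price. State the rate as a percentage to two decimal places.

6.46%

P = C/r ⇒ r = C/P = $6.97/$107.90 = 0.064597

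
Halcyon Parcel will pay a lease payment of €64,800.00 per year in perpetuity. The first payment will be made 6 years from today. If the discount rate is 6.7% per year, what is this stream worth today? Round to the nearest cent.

€699323.47

Value at end of year 5: C / r = €64,800.00 / 0.067 = €967,164.1791
Discount to today: PV = €967,164.1791 / (1 + 0.067)^5 = €967,164.1791 / 1.383000 = €699,323.47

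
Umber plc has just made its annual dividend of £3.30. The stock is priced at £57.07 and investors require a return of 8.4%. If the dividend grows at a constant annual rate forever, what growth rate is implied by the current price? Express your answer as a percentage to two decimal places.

2.47%

P = D₀(1+g)/(r−g) ⇒ P(r−g) = D₀(1+g) ⇒ g(P+D₀) = P·r − D₀
g = (P·r − D₀)/(P + D₀) = (£57.07×0.084 − £3.30) / (£57.07 + £3.30) = 0.024745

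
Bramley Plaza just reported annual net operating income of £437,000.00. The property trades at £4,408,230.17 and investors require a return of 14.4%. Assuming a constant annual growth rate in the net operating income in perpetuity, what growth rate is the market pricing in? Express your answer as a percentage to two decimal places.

P = D₀(1+g)/(r−g) ⇒ P(r−g) = D₀(1+g) ⇒ g(P+D₀) = P·r − D₀
g = (P·r − D₀)/(P + D₀) = (£4,408,230.17×0.144 − £437,000.00) / (£4,408,230.17 + £437,000.00) = 0.040821

4.08%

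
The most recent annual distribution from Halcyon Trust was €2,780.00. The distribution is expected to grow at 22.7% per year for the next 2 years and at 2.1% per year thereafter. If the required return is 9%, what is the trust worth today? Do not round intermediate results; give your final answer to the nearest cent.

D_1 = 3411.06000
D_2 = 4185.37062
Terminal value at year 2: TV = D_2×(1+g_2)/(r−g_2) = 4273.26340/0.069 = 61931.35367
P_0 = D_1/(1+r)^1 + D_2/(1+r)^2 + TV/(1+r)^2
    = 3129.41284 + 3522.74272 + 52126.38134 = 58778.53690

€58778.54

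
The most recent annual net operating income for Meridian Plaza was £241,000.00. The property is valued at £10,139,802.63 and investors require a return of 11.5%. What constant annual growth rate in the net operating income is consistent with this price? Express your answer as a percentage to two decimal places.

8.91%

P = D₀(1+g)/(r−g) ⇒ P(r−g) = D₀(1+g) ⇒ g(P+D₀) = P·r − D₀
g = (P·r − D₀)/(P + D₀) = (£10,139,802.63×0.115 − £241,000.00) / (£10,139,802.63 + £241,000.00) = 0.089114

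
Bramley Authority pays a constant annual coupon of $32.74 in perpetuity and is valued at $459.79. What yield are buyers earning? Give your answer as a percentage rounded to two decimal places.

P = C/r ⇒ r = C/P = $32.74/$459.79 = 0.071206

7.12%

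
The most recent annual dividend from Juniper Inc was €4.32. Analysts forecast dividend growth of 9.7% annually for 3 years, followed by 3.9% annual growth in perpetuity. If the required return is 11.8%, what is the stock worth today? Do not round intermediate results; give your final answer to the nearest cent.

€66.15

D_1 = 4.73904
D_2 = 5.19873
D_3 = 5.70300
Terminal value at year 3: TV = D_3×(1+g_2)/(r−g_2) = 5.92542/0.079 = 75.00532
P_0 = D_1/(1+r)^1 + D_2/(1+r)^2 + D_3/(1+r)^3 + TV/(1+r)^3
    = 4.23886 + 4.15923 + 4.08111 + 53.67434 = 66.15353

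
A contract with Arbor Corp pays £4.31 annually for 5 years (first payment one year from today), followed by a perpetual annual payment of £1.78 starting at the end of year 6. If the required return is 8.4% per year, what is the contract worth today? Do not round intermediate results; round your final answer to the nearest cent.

£31.19

PV of 5-year annuity: £4.31 × [1 − (1+0.084)^−5] / 0.084 = 17.02867
Perpetuity value at year 5: £1.78 / 0.084 = 21.19048
PV of perpetuity: 21.19048 / (1+0.084)^5 = 14.15775
Total PV = 17.02867 + 14.15775 = 31.18643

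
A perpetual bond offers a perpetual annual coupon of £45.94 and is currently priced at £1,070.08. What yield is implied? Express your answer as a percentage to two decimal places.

P = C/r ⇒ r = C/P = £45.94/£1,070.08 = 0.042931

4.29%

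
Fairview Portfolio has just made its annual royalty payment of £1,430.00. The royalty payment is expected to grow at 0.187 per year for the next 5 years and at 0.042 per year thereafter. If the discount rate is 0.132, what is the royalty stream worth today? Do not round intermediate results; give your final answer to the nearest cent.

£29250.77

D_1 = 1697.41000
D_2 = 2014.82567
D_3 = 2391.59807
D_4 = 2838.82691
D_5 = 3369.68754
Terminal value at year 5: TV = D_5×(1+g_2)/(r−g_2) = 3511.21442/0.09 = 39013.49354
P_0 = D_1/(1+r)^1 + D_2/(1+r)^2 + D_3/(1+r)^3 + D_4/(1+r)^4 + D_5/(1+r)^5 + TV/(1+r)^5
    = 1499.47880 + 1572.33333 + 1648.72762 + 1728.83365 + 1812.83175 + 20988.56311 = 29250.76825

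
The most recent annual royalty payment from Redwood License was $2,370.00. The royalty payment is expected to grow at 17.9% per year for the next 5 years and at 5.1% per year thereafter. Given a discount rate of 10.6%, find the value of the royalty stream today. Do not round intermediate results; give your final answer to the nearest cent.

D_1 = 2794.23000
D_2 = 3294.39717
D_3 = 3884.09426
D_4 = 4579.34714
D_5 = 5399.05027
Terminal value at year 5: TV = D_5×(1+g_2)/(r−g_2) = 5674.40184/0.055 = 103170.94251
P_0 = D_1/(1+r)^1 + D_2/(1+r)^2 + D_3/(1+r)^3 + D_4/(1+r)^4 + D_5/(1+r)^5 + TV/(1+r)^5
    = 2526.42857 + 2693.18199 + 2870.94175 + 3060.43428 + 3262.43402 + 62342.14819 = 76755.56881

$76755.57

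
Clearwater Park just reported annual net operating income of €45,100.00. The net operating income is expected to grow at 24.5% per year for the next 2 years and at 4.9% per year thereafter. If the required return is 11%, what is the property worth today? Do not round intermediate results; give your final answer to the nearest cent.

€1083019.45

D_1 = 56149.50000
D_2 = 69906.12750
Terminal value at year 2: TV = D_2×(1+g_2)/(r−g_2) = 73331.52775/0.061 = 1202156.19258
P_0 = D_1/(1+r)^1 + D_2/(1+r)^2 + TV/(1+r)^2
    = 50585.13514 + 56737.38130 + 975696.93416 = 1083019.45060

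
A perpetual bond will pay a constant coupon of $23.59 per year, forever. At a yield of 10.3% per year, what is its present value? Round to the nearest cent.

$229.03

Level perpetuity: PV = C / r = $23.59 / 0.103 = $229.03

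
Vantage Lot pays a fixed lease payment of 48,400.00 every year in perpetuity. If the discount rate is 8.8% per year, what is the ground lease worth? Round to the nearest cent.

550000.00

Level perpetuity: PV = C / r = 48,400.00 / 0.088 = 550,000.00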